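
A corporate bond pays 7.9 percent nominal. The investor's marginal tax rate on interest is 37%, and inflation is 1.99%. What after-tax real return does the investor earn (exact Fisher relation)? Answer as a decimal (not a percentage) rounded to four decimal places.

0.0293

After-tax nominal return = 7.9% × (1 − 0.37) = 4.9770%.
1 + r = 1.04977 / 1.01990 = 1.029287
After-tax real rate = 1.029287 − 1 → 0.0293.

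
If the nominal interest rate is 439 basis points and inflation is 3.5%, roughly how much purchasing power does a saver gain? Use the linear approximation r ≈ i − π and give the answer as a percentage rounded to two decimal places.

0.89%

r ≈ i − π = 4.39% − 3.5% = 0.89%.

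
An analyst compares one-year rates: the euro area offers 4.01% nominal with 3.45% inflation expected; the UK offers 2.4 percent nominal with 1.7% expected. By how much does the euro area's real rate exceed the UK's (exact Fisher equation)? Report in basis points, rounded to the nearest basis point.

-15 basis points

The euro area: (1 + 0.0401)/(1 + 0.0345) − 1 = 0.5413%
The UK: (1 + 0.0240)/(1 + 0.0170) − 1 = 0.6883%
Differential = 0.5413% − 0.6883% = -0.1470% → -15 basis points.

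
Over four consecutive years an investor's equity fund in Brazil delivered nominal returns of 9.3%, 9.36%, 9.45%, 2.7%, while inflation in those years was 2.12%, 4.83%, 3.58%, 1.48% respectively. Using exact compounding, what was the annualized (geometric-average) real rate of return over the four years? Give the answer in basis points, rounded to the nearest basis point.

Compound the nominal returns: 1.0930 × 1.0936 × 1.0945 × 1.0270 = 1.34358415.
Compound inflation: 1.0212 × 1.0483 × 1.0358 × 1.0148 = 1.12525968.
Deflate: 1.34358415 / 1.12525968 = 1.19402141.
Annualized real rate = 1.19402141^(1/4) − 1 = 4.5329% → 453 basis points.

453 basis points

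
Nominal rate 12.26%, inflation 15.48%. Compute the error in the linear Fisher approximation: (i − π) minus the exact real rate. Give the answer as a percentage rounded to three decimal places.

Approximate: r ≈ 12.260% − 15.480% = -3.2200%
Exact: (1 + 0.1226)/(1 + 0.1548) − 1 = -2.7884%
Error = -3.2200% − (-2.7884%) = -0.4316% → -0.432%.

-0.432%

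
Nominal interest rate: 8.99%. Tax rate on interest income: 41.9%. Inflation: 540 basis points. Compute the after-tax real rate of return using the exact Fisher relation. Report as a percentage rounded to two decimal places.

After-tax nominal return = 8.99% × (1 − 0.419) = 5.22319%.
1 + r = 1.0522319 / 1.05400 = 0.998322
After-tax real rate = 0.998322 − 1 → -0.17%.

-0.17%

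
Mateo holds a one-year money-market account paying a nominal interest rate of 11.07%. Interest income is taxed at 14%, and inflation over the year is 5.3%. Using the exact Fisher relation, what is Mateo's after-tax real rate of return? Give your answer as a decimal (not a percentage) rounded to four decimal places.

After-tax nominal return = 11.07% × (1 − 0.14) = 9.5202%.
1 + r = 1.095202 / 1.05300 = 1.040078
After-tax real rate = 1.040078 − 1 → 0.0401.

0.0401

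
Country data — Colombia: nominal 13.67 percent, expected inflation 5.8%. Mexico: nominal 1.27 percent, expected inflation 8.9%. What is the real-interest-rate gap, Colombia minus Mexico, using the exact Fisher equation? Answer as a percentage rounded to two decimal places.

14.44%

Colombia: (1 + 0.1367)/(1 + 0.0580) − 1 = 7.43856%
Mexico: (1 + 0.0127)/(1 + 0.0890) − 1 = -7.00643%
Differential = 7.43856% − (-7.00643%) = 14.44499% → 14.44%.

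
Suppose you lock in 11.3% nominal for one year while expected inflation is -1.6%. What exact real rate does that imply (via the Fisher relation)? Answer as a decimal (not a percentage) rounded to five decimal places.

1 + r = 1.11300 / 0.98400 = 1.131098
r = 1.131098 − 1 = 13.1098%, i.e. 0.13110.

0.13110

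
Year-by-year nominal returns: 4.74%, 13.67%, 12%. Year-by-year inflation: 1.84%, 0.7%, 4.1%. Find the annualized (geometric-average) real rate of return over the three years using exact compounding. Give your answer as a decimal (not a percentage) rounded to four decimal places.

Nominal growth factor = 1.0474 × 1.1367 × 1.1200 = 1.33344913
Price-level growth factor = 1.0184 × 1.0070 × 1.0410 = 1.06757548
Real growth factor = 1.33344913 / 1.06757548 = 1.24904436
Annualized real rate = 1.24904436^(1/3) − 1 = 7.6943% → 0.0769.

0.0769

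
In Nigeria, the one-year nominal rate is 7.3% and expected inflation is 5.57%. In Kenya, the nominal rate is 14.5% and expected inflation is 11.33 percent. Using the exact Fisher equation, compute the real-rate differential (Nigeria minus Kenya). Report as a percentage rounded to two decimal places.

-1.21%

Nigeria: (1 + 0.0730)/(1 + 0.0557) − 1 = 1.6387%
Kenya: (1 + 0.1450)/(1 + 0.1133) − 1 = 2.8474%
Differential = 1.6387% − 2.8474% = -1.2087% → -1.21%.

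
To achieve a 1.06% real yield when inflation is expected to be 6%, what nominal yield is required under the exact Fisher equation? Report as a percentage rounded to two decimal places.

(1 + i) = (1 + r)(1 + π) = 1.01060 × 1.06000 = 1.071236
i = 1.071236 − 1, so the required nominal rate is 7.12%.

7.12%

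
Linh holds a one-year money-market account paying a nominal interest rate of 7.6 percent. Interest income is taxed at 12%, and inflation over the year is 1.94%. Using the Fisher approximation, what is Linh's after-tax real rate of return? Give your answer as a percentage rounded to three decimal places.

4.748%

After-tax nominal return = 7.6% × (1 − 0.12) = 6.6880%.
r ≈ 6.6880% − 1.94% → 4.748%.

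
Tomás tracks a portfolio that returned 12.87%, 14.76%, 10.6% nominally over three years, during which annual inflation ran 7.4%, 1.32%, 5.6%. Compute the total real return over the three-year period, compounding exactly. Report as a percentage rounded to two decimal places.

24.67%

Nominal growth factor = 1.1287 × 1.1476 × 1.1060 = 1.432598
Price-level growth factor = 1.0740 × 1.0132 × 1.0560 = 1.149115
Real growth factor = 1.432598 / 1.149115 = 1.246697
Total real return = 1.246697 − 1 → 24.67%.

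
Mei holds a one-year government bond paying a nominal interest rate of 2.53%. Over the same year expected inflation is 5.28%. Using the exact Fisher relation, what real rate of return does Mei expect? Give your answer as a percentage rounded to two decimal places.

-2.61%

By the Fisher relation, 1 + r = (1 + i)/(1 + π).
1 + r = 1.02530 / 1.05280 = 0.973879
r = 0.973879 − 1 = -2.6121%, i.e. -2.61%.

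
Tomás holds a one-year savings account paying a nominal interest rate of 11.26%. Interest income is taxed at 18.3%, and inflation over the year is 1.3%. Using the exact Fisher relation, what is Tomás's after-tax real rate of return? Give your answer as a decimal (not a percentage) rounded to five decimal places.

After-tax nominal return = 11.26% × (1 − 0.183) = 9.19942%.
1 + r = 1.0919942 / 1.01300 = 1.077980
After-tax real rate = 1.077980 − 1 → 0.07798.

0.07798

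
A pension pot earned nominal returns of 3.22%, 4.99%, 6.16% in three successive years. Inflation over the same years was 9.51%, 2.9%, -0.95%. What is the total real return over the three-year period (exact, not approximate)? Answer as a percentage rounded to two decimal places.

Nominal growth factor = 1.0322 × 1.0499 × 1.0616 = 1.150463
Price-level growth factor = 1.0951 × 1.0290 × 0.9905 = 1.116153
Real growth factor = 1.150463 / 1.116153 = 1.030740
Total real return = 1.030740 − 1 → 3.07%.

3.07%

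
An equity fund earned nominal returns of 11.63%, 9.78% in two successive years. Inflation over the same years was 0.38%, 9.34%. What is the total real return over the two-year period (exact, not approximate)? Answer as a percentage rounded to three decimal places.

Compound the nominal returns: 1.1163 × 1.0978 = 1.225474.
Compound inflation: 1.0038 × 1.0934 = 1.097555.
Deflate: 1.225474 / 1.097555 = 1.116549.
Total real return = 1.116549 − 1 → 11.655%.

11.655%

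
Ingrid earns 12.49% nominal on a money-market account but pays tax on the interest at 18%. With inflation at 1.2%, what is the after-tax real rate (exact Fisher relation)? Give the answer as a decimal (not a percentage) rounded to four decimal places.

After-tax nominal return = 12.49% × (1 − 0.18) = 10.2418%.
1 + r = 1.102418 / 1.01200 = 1.089346
After-tax real rate = 1.089346 − 1 → 0.0893.

0.0893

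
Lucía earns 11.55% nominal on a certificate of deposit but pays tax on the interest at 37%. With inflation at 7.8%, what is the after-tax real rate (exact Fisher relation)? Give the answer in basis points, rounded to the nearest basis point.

-49 basis points

After-tax nominal return = 11.55% × (1 − 0.37) = 7.2765%.
1 + r = 1.072765 / 1.07800 = 0.995144
After-tax real rate = 0.995144 − 1 → -49 basis points.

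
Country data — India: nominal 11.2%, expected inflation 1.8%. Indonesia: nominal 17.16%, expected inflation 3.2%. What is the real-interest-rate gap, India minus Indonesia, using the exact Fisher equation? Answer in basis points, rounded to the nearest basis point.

-429 basis points

India: (1 + 0.1120)/(1 + 0.0180) − 1 = 9.2338%
Indonesia: (1 + 0.1716)/(1 + 0.0320) − 1 = 13.5271%
Differential = 9.2338% − 13.5271% = -4.2933% → -429 basis points.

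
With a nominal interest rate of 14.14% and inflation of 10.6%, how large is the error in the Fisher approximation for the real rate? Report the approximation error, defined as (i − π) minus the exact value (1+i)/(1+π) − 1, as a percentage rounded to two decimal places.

Approximate: r ≈ 14.140% − 10.600% = 3.5400%
Exact: (1 + 0.1414)/(1 + 0.1060) − 1 = 3.2007%
Error = 3.5400% − 3.2007% = 0.3393% → 0.34%.

0.34%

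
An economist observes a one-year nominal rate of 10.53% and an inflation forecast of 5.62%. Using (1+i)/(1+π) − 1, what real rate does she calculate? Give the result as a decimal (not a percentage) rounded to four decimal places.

0.0465

1 + r = 1.10530 / 1.05620 = 1.046487
r = 1.046487 − 1 = 4.6487%, i.e. 0.0465.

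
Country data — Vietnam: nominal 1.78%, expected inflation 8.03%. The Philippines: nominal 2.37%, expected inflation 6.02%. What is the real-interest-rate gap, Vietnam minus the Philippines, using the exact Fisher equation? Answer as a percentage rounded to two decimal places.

-2.34%

Vietnam: (1 + 0.0178)/(1 + 0.0803) − 1 = -5.7854%
The Philippines: (1 + 0.0237)/(1 + 0.0602) − 1 = -3.4427%
Differential = -5.7854% − (-3.4427%) = -2.3427% → -2.34%.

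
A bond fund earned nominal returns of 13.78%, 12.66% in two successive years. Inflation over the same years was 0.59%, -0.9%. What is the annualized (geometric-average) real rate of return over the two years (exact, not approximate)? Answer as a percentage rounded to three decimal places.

Compound the nominal returns: 1.1378 × 1.1266 = 1.281845480.
Compound inflation: 1.0059 × 0.9910 = 0.996846900.
Deflate: 1.281845480 / 0.996846900 = 1.285900051.
Annualized real rate = 1.285900051^(1/2) − 1 = 13.39753% → 13.398%.

13.398%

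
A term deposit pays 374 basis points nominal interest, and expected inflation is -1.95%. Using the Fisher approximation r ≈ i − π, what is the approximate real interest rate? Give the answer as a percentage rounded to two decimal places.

5.69%

r ≈ i − π = 3.74% − (-1.95%) = 5.69%.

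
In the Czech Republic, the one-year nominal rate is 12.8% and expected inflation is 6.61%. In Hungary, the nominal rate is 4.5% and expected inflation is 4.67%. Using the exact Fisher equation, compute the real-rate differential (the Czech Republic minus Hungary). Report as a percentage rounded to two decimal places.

5.97%

The Czech Republic: (1 + 0.1280)/(1 + 0.0661) − 1 = 5.8062%
Hungary: (1 + 0.0450)/(1 + 0.0467) − 1 = -0.1624%
Differential = 5.8062% − (-0.1624%) = 5.9686% → 5.97%.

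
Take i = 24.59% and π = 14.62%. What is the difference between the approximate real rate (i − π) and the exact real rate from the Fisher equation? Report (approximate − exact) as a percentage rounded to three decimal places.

1.272%

Approximate: r ≈ 24.590% − 14.620% = 9.9700%
Exact: (1 + 0.2459)/(1 + 0.1462) − 1 = 8.6983%
Error = 9.9700% − 8.6983% = 1.2717% → 1.272%.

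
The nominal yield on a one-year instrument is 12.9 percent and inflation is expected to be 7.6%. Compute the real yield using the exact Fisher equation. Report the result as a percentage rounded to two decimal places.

4.93%

1 + r = 1.12900 / 1.07600 = 1.049257
r = 1.049257 − 1 = 4.9257%, i.e. 4.93%.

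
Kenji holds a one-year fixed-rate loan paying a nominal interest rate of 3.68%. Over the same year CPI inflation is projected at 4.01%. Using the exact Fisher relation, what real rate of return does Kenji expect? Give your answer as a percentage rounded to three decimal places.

-0.317%

By the Fisher relation, 1 + r = (1 + i)/(1 + π).
1 + r = 1.03680 / 1.04010 = 0.996827
r = 0.996827 − 1 = -0.3173%, i.e. -0.317%.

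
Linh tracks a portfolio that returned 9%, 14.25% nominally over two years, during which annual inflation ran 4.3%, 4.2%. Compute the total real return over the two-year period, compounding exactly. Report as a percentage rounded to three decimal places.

Nominal growth factor = 1.0900 × 1.1425 = 1.245325
Price-level growth factor = 1.0430 × 1.0420 = 1.086806
Real growth factor = 1.245325 / 1.086806 = 1.145858
Total real return = 1.145858 − 1 → 14.586%.

14.586%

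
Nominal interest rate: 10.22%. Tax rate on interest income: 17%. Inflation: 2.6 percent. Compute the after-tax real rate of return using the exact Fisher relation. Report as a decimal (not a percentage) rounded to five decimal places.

0.05734

After-tax nominal return = 10.22% × (1 − 0.17) = 8.4826%.
1 + r = 1.084826 / 1.02600 = 1.0573353
After-tax real rate = 1.0573353 − 1 → 0.05734.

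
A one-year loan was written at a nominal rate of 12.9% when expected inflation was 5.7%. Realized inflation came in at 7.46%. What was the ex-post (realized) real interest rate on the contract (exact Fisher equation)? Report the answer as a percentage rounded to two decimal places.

Ex-post: (1 + 0.1290)/(1 + 0.0746) − 1 = 5.0623%
So the realized real rate is 5.06%.

5.06%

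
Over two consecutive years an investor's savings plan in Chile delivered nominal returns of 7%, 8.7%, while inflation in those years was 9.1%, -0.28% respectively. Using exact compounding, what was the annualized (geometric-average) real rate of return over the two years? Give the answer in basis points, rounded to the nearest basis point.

Compound the nominal returns: 1.0700 × 1.0870 = 1.16309000.
Compound inflation: 1.0910 × 0.9972 = 1.08794520.
Deflate: 1.16309000 / 1.08794520 = 1.06907039.
Annualized real rate = 1.06907039^(1/2) − 1 = 3.3959% → 340 basis points.

340 basis points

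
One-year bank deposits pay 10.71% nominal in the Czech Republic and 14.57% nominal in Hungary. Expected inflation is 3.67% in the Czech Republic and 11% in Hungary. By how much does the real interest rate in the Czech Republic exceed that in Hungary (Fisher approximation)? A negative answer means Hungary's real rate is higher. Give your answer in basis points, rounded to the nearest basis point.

347 basis points

The Czech Republic: 10.71% − 3.67% = 7.040%
Hungary: 14.57% − 11% = 3.570%
Differential = 3.470% → 347 basis points.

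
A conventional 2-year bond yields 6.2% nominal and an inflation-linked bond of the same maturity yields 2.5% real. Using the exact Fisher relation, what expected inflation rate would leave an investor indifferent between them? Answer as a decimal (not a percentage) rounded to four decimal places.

(1 + π) = (1 + i)/(1 + r) = 1.06200 / 1.02500 = 1.036098
Break-even inflation = 1.036098 − 1 → 0.0361.

0.0361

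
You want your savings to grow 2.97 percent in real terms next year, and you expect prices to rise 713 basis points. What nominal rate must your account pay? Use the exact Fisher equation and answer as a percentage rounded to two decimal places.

(1 + i) = (1 + r)(1 + π) = 1.02970 × 1.07130 = 1.10311761
i = 1.10311761 − 1, so the required nominal rate is 10.31%.

10.31%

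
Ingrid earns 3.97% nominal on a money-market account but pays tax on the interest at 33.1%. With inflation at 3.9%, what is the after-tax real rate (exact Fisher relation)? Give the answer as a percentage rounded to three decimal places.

After-tax nominal return = 3.97% × (1 − 0.331) = 2.65593%.
1 + r = 1.0265593 / 1.03900 = 0.988026
After-tax real rate = 0.988026 − 1 → -1.197%.

-1.197%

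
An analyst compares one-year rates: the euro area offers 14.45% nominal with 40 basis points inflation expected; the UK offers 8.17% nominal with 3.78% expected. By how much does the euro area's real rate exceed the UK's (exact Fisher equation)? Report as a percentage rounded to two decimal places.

The euro area: (1 + 0.1445)/(1 + 0.0040) − 1 = 13.9940%
The UK: (1 + 0.0817)/(1 + 0.0378) − 1 = 4.2301%
Differential = 13.9940% − 4.2301% = 9.7639% → 9.76%.

9.76%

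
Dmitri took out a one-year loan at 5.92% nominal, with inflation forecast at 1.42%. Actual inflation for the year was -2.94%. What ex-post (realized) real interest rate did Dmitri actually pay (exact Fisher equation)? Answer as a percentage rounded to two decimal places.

Ex-post: (1 + 0.0592)/(1 − 0.0294) − 1 = 9.1284%
So the realized real rate is 9.13%.

9.13%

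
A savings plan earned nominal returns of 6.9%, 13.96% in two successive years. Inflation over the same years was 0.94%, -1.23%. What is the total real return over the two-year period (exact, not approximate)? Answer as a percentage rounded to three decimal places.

Compound the nominal returns: 1.0690 × 1.1396 = 1.218232.
Compound inflation: 1.0094 × 0.9877 = 0.996984.
Deflate: 1.218232 / 0.996984 = 1.221917.
Total real return = 1.221917 − 1 → 22.192%.

22.192%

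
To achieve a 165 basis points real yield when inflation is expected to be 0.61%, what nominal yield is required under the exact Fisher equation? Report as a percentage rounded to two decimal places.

(1 + i) = (1 + r)(1 + π) = 1.01650 × 1.00610 = 1.02270065
i = 1.02270065 − 1, so the required nominal rate is 2.27%.

2.27%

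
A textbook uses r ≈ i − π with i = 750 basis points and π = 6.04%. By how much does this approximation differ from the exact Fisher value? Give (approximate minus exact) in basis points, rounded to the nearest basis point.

8 basis points

Approximate: r ≈ 7.500% − 6.040% = 1.4600%
Exact: (1 + 0.0750)/(1 + 0.0604) − 1 = 1.3768%
Error = 1.4600% − 1.3768% = 0.0832% → 8 basis points.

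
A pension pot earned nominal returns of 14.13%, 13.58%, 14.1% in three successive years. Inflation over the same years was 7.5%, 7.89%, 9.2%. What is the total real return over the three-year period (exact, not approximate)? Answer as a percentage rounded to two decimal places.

16.78%

Compound the nominal returns: 1.1413 × 1.1358 × 1.1410 = 1.479065.
Compound inflation: 1.0750 × 1.0789 × 1.0920 = 1.266521.
Deflate: 1.479065 / 1.266521 = 1.167818.
Total real return = 1.167818 − 1 → 16.78%.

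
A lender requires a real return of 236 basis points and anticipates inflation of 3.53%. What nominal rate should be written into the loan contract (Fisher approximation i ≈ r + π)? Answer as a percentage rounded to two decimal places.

i ≈ r + π = 2.36% + 3.53% = 5.89%.

5.89%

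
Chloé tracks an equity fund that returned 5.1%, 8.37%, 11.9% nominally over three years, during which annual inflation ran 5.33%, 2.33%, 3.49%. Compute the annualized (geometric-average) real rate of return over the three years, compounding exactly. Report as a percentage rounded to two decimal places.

4.54%

Compound the nominal returns: 1.0510 × 1.0837 × 1.1190 = 1.27450598.
Compound inflation: 1.0533 × 1.0233 × 1.0349 = 1.11545857.
Deflate: 1.27450598 / 1.11545857 = 1.14258477.
Annualized real rate = 1.14258477^(1/3) − 1 = 4.5433% → 4.54%.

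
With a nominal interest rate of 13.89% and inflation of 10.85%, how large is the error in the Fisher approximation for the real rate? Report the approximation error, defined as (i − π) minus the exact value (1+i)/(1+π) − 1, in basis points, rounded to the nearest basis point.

Approximate: r ≈ 13.890% − 10.850% = 3.0400%
Exact: (1 + 0.1389)/(1 + 0.1085) − 1 = 2.7424%
Error = 3.0400% − 2.7424% = 0.2976% → 30 basis points.

30 basis points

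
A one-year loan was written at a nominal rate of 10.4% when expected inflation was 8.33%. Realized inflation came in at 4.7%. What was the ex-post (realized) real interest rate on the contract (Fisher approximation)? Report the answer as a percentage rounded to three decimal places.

5.700%

Ex-post: 10.4% − 4.7% = 5.700%
So the realized real rate is 5.700%.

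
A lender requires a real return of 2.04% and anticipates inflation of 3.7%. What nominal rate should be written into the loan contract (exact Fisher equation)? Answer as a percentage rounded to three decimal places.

(1 + i) = (1 + r)(1 + π) = 1.02040 × 1.03700 = 1.0581548
i = 1.0581548 − 1, so the required nominal rate is 5.815%.

5.815%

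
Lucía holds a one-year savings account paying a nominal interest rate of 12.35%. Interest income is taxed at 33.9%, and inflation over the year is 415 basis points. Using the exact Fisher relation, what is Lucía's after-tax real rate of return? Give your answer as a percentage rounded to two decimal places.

After-tax nominal return = 12.35% × (1 − 0.339) = 8.16335%.
1 + r = 1.0816335 / 1.04150 = 1.038534
After-tax real rate = 1.038534 − 1 → 3.85%.

3.85%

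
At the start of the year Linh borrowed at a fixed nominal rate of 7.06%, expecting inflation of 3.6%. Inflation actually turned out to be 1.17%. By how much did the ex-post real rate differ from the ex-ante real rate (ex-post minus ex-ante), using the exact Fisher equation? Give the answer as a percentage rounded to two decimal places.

Ex-ante: (1 + 0.0706)/(1 + 0.0360) − 1 = 3.3398%
Ex-post: (1 + 0.0706)/(1 + 0.0117) − 1 = 5.8219%
Difference (ex-post − ex-ante) = 2.4821% → 2.48%.

2.48%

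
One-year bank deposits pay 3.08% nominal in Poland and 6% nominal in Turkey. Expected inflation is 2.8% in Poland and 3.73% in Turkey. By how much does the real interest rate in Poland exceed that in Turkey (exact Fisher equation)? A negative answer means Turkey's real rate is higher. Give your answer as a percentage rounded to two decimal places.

Poland: (1 + 0.0308)/(1 + 0.0280) − 1 = 0.2724%
Turkey: (1 + 0.0600)/(1 + 0.0373) − 1 = 2.1884%
Differential = 0.2724% − 2.1884% = -1.9160% → -1.92%.

-1.92%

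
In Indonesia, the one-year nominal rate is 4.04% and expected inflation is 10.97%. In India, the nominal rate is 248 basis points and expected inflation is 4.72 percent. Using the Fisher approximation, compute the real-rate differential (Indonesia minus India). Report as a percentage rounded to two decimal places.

-4.69%

Indonesia: 4.04% − 10.97% = -6.930%
India: 2.48% − 4.72% = -2.240%
Differential = -4.690% → -4.69%.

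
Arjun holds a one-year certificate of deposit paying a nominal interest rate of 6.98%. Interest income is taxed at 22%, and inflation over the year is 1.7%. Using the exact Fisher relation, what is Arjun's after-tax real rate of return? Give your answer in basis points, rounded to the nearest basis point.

368 basis points

After-tax nominal return = 6.98% × (1 − 0.22) = 5.4444%.
1 + r = 1.054444 / 1.01700 = 1.036818
After-tax real rate = 1.036818 − 1 → 368 basis points.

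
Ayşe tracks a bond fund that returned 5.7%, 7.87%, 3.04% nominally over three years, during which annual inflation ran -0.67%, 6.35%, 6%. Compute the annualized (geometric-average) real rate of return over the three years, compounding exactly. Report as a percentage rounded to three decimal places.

1.614%

Compound the nominal returns: 1.0570 × 1.0787 × 1.0304 = 1.17484755.
Compound inflation: 0.9933 × 1.0635 × 1.0600 = 1.11975702.
Deflate: 1.17484755 / 1.11975702 = 1.04919865.
Annualized real rate = 1.04919865^(1/3) − 1 = 1.6138% → 1.614%.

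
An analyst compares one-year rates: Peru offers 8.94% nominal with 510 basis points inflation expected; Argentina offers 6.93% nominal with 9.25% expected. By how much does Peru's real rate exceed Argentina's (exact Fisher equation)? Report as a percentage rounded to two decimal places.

Peru: (1 + 0.0894)/(1 + 0.0510) − 1 = 3.6537%
Argentina: (1 + 0.0693)/(1 + 0.0925) − 1 = -2.1236%
Differential = 3.6537% − (-2.1236%) = 5.7772% → 5.78%.

5.78%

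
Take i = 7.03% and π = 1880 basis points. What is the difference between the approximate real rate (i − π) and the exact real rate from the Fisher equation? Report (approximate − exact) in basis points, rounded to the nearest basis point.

Approximate: r ≈ 7.030% − 18.800% = -11.7700%
Exact: (1 + 0.0703)/(1 + 0.1880) − 1 = -9.9074%
Error = -11.7700% − (-9.9074%) = -1.8626% → -186 basis points.

-186 basis points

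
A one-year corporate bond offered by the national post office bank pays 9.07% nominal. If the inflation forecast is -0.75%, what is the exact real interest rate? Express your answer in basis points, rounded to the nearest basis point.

989 basis points

By the Fisher equation, 1 + r = (1 + i)/(1 + π).
1 + r = 1.09070 / 0.99250 = 1.098942
r = 1.098942 − 1 = 9.8942%, i.e. 989 basis points.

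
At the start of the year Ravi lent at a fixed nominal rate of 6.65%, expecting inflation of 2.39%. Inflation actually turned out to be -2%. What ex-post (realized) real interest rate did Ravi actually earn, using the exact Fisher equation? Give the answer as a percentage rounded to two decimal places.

8.83%

Ex-post: (1 + 0.0665)/(1 − 0.0200) − 1 = 8.8265%
So the realized real rate is 8.83%.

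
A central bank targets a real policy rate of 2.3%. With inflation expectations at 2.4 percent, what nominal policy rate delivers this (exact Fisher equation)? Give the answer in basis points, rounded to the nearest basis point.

476 basis points

(1 + i) = (1 + r)(1 + π) = 1.02300 × 1.02400 = 1.047552
i = 1.047552 − 1, so the required nominal rate is 476 basis points.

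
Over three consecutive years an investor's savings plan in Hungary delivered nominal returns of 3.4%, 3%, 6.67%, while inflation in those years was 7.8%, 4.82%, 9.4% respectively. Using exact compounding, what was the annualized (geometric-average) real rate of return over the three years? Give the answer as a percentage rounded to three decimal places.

Nominal growth factor = 1.0340 × 1.0300 × 1.0667 = 1.13605683
Price-level growth factor = 1.0780 × 1.0482 × 1.0940 = 1.23617580
Real growth factor = 1.13605683 / 1.23617580 = 0.91900912
Annualized real rate = 0.91900912^(1/3) − 1 = -2.7760% → -2.776%.

-2.776%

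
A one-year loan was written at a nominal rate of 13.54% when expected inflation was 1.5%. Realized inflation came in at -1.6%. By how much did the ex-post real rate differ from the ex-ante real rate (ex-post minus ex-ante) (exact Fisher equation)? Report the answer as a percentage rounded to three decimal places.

3.524%

Ex-ante: (1 + 0.1354)/(1 + 0.0150) − 1 = 11.8621%
Ex-post: (1 + 0.1354)/(1 − 0.0160) − 1 = 15.3862%
Difference (ex-post − ex-ante) = 3.5241% → 3.524%.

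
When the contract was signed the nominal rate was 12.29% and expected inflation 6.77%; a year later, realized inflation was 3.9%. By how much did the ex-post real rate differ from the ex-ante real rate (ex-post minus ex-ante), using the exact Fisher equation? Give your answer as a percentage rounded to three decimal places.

2.905%

Ex-ante: (1 + 0.1229)/(1 + 0.0677) − 1 = 5.1700%
Ex-post: (1 + 0.1229)/(1 + 0.0390) − 1 = 8.0751%
Difference (ex-post − ex-ante) = 2.9051% → 2.905%.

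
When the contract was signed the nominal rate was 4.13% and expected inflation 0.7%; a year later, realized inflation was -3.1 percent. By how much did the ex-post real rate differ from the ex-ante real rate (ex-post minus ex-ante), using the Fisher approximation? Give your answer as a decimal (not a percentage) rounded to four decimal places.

Ex-ante: 4.13% − 0.7% = 3.430%
Ex-post: 4.13% − (-3.1%) = 7.230%
Difference (ex-post − ex-ante) = 3.8000% → 0.0380.

0.0380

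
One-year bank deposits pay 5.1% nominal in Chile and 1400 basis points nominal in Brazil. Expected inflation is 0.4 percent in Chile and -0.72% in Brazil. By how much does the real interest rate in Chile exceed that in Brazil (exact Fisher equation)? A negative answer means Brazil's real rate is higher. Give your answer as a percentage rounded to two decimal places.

-10.15%

Chile: (1 + 0.0510)/(1 + 0.0040) − 1 = 4.6813%
Brazil: (1 + 0.1400)/(1 − 0.0072) − 1 = 14.8268%
Differential = 4.6813% − 14.8268% = -10.1455% → -10.15%.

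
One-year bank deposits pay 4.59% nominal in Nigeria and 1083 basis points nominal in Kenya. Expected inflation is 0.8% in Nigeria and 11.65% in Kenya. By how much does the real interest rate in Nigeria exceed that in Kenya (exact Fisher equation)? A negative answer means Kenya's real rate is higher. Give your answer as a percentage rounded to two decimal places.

4.49%

Nigeria: (1 + 0.0459)/(1 + 0.0080) − 1 = 3.7599%
Kenya: (1 + 0.1083)/(1 + 0.1165) − 1 = -0.7344%
Differential = 3.7599% − (-0.7344%) = 4.4944% → 4.49%.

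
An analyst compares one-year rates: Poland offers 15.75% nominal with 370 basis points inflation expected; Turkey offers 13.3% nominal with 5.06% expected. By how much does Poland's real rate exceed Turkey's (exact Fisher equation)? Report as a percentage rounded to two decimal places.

3.78%

Poland: (1 + 0.1575)/(1 + 0.0370) − 1 = 11.6201%
Turkey: (1 + 0.1330)/(1 + 0.0506) − 1 = 7.8431%
Differential = 11.6201% − 7.8431% = 3.7769% → 3.78%.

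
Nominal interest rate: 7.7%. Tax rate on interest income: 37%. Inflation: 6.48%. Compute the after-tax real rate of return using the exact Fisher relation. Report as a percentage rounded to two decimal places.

-1.53%

After-tax nominal return = 7.7% × (1 − 0.37) = 4.8510%.
1 + r = 1.04851 / 1.06480 = 0.984701
After-tax real rate = 0.984701 − 1 → -1.53%.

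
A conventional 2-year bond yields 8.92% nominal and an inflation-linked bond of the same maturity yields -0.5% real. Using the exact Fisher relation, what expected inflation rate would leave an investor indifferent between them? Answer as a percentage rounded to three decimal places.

(1 + π) = (1 + i)/(1 + r) = 1.08920 / 0.99500 = 1.094673
Break-even inflation = 1.094673 − 1 → 9.467%.

9.467%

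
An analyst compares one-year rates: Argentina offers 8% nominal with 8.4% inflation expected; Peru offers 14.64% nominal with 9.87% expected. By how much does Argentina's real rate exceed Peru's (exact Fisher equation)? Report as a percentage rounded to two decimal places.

Argentina: (1 + 0.0800)/(1 + 0.0840) − 1 = -0.3690%
Peru: (1 + 0.1464)/(1 + 0.0987) − 1 = 4.3415%
Differential = -0.3690% − 4.3415% = -4.7105% → -4.71%.

-4.71%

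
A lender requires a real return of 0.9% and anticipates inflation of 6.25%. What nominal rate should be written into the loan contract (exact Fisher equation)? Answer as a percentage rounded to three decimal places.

(1 + i) = (1 + r)(1 + π) = 1.00900 × 1.06250 = 1.0720625
i = 1.0720625 − 1, so the required nominal rate is 7.206%.

7.206%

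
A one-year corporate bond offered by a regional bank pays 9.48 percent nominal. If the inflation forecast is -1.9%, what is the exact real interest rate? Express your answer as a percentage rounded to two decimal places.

11.60%

By the Fisher equation, 1 + r = (1 + i)/(1 + π).
1 + r = 1.09480 / 0.98100 = 1.116004
r = 1.116004 − 1 = 11.6004%, i.e. 11.60%.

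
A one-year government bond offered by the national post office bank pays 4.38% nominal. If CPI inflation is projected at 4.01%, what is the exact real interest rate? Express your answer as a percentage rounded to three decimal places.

1 + r = 1.04380 / 1.04010 = 1.003557
r = 1.003557 − 1 = 0.3557%, i.e. 0.356%.

0.356%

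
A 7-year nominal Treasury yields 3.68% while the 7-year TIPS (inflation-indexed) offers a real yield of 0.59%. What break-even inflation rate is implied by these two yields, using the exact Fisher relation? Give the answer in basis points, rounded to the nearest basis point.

(1 + π) = (1 + i)/(1 + r) = 1.03680 / 1.00590 = 1.030719
Break-even inflation = 1.030719 − 1 → 307 basis points.

307 basis points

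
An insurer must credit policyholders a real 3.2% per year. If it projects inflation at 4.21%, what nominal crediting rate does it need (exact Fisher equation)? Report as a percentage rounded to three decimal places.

7.545%

(1 + i) = (1 + r)(1 + π) = 1.03200 × 1.04210 = 1.0754472
i = 1.0754472 − 1, so the required nominal rate is 7.545%.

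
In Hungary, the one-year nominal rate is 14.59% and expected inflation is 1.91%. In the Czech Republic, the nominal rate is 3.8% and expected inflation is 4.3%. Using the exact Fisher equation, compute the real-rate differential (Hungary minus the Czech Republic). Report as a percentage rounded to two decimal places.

12.92%

Hungary: (1 + 0.1459)/(1 + 0.0191) − 1 = 12.4424%
The Czech Republic: (1 + 0.0380)/(1 + 0.0430) − 1 = -0.4794%
Differential = 12.4424% − (-0.4794%) = 12.9217% → 12.92%.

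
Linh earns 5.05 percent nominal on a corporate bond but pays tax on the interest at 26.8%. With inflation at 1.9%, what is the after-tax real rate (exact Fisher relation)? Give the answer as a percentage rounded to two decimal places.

After-tax nominal return = 5.05% × (1 − 0.268) = 3.6966%.
1 + r = 1.036966 / 1.01900 = 1.017631
After-tax real rate = 1.017631 − 1 → 1.76%.

1.76%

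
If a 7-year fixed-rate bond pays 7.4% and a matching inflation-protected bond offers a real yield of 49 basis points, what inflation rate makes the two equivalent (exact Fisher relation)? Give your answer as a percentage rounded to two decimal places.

(1 + π) = (1 + i)/(1 + r) = 1.07400 / 1.00490 = 1.068763
Break-even inflation = 1.068763 − 1 → 6.88%.

6.88%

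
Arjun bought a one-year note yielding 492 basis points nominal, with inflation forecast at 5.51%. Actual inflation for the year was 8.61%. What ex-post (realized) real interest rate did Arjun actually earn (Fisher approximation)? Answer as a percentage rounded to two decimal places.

Ex-post: 4.92% − 8.61% = -3.690%
So the realized real rate is -3.69%.

-3.69%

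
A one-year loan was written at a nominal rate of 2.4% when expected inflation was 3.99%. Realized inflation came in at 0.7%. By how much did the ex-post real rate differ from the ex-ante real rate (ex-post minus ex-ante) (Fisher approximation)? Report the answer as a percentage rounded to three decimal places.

Ex-ante: 2.4% − 3.99% = -1.590%
Ex-post: 2.4% − 0.7% = 1.700%
Difference (ex-post − ex-ante) = 3.2900% → 3.290%.

3.290%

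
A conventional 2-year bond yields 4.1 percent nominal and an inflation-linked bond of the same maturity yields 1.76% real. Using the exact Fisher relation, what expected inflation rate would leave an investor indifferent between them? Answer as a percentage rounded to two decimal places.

2.30%

(1 + π) = (1 + i)/(1 + r) = 1.04100 / 1.01760 = 1.022995
Break-even inflation = 1.022995 − 1 → 2.30%.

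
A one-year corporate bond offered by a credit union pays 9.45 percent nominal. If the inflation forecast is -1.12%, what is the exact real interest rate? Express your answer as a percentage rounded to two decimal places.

1 + r = 1.09450 / 0.98880 = 1.106897
r = 1.106897 − 1 = 10.6897%, i.e. 10.69%.

10.69%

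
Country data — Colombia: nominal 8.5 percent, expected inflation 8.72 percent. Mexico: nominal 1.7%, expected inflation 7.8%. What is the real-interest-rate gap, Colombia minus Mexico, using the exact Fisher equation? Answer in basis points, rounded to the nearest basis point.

546 basis points

Colombia: (1 + 0.0850)/(1 + 0.0872) − 1 = -0.2024%
Mexico: (1 + 0.0170)/(1 + 0.0780) − 1 = -5.6586%
Differential = -0.2024% − (-5.6586%) = 5.4563% → 546 basis points.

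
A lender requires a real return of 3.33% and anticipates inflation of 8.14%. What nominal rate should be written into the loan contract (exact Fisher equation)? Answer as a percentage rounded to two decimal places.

11.74%

(1 + i) = (1 + r)(1 + π) = 1.03330 × 1.08140 = 1.11741062
i = 1.11741062 − 1, so the required nominal rate is 11.74%.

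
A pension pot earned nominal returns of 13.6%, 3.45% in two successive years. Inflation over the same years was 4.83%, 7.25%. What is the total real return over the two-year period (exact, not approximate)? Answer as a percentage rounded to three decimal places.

4.526%

Nominal growth factor = 1.1360 × 1.0345 = 1.175192
Price-level growth factor = 1.0483 × 1.0725 = 1.124302
Real growth factor = 1.175192 / 1.124302 = 1.045264
Total real return = 1.045264 − 1 → 4.526%.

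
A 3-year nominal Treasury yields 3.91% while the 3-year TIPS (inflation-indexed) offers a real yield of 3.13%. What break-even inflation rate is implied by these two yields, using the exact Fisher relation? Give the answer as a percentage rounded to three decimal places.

(1 + π) = (1 + i)/(1 + r) = 1.03910 / 1.03130 = 1.007563
Break-even inflation = 1.007563 − 1 → 0.756%.

0.756%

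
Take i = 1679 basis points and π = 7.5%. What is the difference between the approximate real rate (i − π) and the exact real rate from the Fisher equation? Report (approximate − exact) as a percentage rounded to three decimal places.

Approximate: r ≈ 16.790% − 7.500% = 9.2900%
Exact: (1 + 0.1679)/(1 + 0.0750) − 1 = 8.6419%
Error = 9.2900% − 8.6419% = 0.6481% → 0.648%.

0.648%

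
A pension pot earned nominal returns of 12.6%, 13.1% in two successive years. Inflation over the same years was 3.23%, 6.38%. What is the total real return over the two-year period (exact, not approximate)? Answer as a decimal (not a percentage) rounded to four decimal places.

0.1597

Compound the nominal returns: 1.1260 × 1.1310 = 1.273506.
Compound inflation: 1.0323 × 1.0638 = 1.098161.
Deflate: 1.273506 / 1.098161 = 1.159672.
Total real return = 1.159672 − 1 → 0.1597.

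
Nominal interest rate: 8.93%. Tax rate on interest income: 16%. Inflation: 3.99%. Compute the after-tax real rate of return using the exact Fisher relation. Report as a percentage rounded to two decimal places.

After-tax nominal return = 8.93% × (1 − 0.16) = 7.5012%.
1 + r = 1.075012 / 1.03990 = 1.033765
After-tax real rate = 1.033765 − 1 → 3.38%.

3.38%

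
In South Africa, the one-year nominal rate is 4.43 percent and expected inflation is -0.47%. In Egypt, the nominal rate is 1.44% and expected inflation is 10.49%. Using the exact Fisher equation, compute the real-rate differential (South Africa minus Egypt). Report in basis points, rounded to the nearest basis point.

South Africa: (1 + 0.0443)/(1 − 0.0047) − 1 = 4.9231%
Egypt: (1 + 0.0144)/(1 + 0.1049) − 1 = -8.1908%
Differential = 4.9231% − (-8.1908%) = 13.1139% → 1311 basis points.

1311 basis points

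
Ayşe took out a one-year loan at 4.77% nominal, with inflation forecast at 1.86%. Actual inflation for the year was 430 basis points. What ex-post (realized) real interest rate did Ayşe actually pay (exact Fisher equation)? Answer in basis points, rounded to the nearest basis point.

Ex-post: (1 + 0.0477)/(1 + 0.0430) − 1 = 0.4506%
So the realized real rate is 45 basis points.

45 basis points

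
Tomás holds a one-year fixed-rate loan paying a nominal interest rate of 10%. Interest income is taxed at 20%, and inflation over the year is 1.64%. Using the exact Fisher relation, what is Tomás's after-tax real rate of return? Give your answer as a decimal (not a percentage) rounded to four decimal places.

After-tax nominal return = 10% × (1 − 0.2) = 8.0000%.
1 + r = 1.08000 / 1.01640 = 1.062574
After-tax real rate = 1.062574 − 1 → 0.0626.

0.0626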